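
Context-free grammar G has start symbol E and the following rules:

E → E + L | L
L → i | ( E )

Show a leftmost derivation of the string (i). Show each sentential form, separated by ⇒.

E ⇒ L   [E → L]
L ⇒ (E)   [L → ( E )]
(E) ⇒ (L)   [E → L]
(L) ⇒ (i)   [L → i]

E ⇒ L ⇒ (E) ⇒ (L) ⇒ (i)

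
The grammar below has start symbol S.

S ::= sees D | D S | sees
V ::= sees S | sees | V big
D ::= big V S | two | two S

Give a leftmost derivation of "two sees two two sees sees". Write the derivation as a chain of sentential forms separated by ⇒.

S ⇒ D S ⇒ two S ⇒ two sees D ⇒ two sees two S ⇒ two sees two D S ⇒ two sees two two S S ⇒ two sees two two sees S ⇒ two sees two two sees sees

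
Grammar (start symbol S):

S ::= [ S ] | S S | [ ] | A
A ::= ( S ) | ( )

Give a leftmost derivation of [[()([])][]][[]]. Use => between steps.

S => SS => [S]S => [SS]S => [[S]S]S => [[SS]S]S => [[AS]S]S => [[()S]S]S => [[()A]S]S => [[()(S)]S]S => [[()([])]S]S => [[()([])][]]S => [[()([])][]][S] => [[()([])][]][[]]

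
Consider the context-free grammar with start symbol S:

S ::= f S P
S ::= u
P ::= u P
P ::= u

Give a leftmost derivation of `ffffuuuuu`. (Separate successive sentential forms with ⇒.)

S ⇒ fSP   [S ::= f S P]
fSP ⇒ ffSPP   [S ::= f S P]
ffSPP ⇒ fffSPPP   [S ::= f S P]
fffSPPP ⇒ ffffSPPPP   [S ::= f S P]
ffffSPPPP ⇒ ffffuPPPP   [S ::= u]
ffffuPPPP ⇒ ffffuuPPP   [P ::= u]
ffffuuPPP ⇒ ffffuuuPP   [P ::= u]
ffffuuuPP ⇒ ffffuuuuP   [P ::= u]
ffffuuuuP ⇒ ffffuuuuu   [P ::= u]

S⇒fSP⇒ffSPP⇒fffSPPP⇒ffffSPPPP⇒ffffuPPPP⇒ffffuuPPP⇒ffffuuuPP⇒ffffuuuuP⇒ffffuuuuu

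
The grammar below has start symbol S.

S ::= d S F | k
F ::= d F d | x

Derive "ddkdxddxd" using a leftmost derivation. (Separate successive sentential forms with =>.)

S=>dSF=>ddSFF=>ddkFF=>ddkdFdF=>ddkdxdF=>ddkdxddFd=>ddkdxddxd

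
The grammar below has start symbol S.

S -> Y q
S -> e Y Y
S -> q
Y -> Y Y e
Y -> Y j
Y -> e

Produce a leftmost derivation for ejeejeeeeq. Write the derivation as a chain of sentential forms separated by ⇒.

S⇒Yq⇒YYeq⇒YYeYeq⇒YjYeYeq⇒YYejYeYeq⇒YjYejYeYeq⇒ejYejYeYeq⇒ejeejYeYeq⇒ejeejeeYeq⇒ejeejeeeeq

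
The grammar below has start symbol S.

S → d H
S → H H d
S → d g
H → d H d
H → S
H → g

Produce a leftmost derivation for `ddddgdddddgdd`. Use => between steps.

S=>HHd=>dHdHd=>ddHddHd=>dddHdddHd=>ddddHddddHd=>ddddgddddHd=>ddddgdddddHdd=>ddddgdddddgdd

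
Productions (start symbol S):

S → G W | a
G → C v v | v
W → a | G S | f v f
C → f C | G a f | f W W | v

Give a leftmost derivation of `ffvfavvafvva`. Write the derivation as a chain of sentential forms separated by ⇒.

S ⇒ GW   [S → G W]
GW ⇒ CvvW   [G → C v v]
CvvW ⇒ GafvvW   [C → G a f]
GafvvW ⇒ CvvafvvW   [G → C v v]
CvvafvvW ⇒ fWWvvafvvW   [C → f W W]
fWWvvafvvW ⇒ ffvfWvvafvvW   [W → f v f]
ffvfWvvafvvW ⇒ ffvfavvafvvW   [W → a]
ffvfavvafvvW ⇒ ffvfavvafvva   [W → a]

S⇒GW⇒CvvW⇒GafvvW⇒CvvafvvW⇒fWWvvafvvW⇒ffvfWvvafvvW⇒ffvfavvafvvW⇒ffvfavvafvva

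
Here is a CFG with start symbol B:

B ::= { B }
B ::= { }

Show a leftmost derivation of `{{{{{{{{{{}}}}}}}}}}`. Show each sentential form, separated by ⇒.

B ⇒ {B}   [B ::= { B }]
{B} ⇒ {{B}}   [B ::= { B }]
{{B}} ⇒ {{{B}}}   [B ::= { B }]
{{{B}}} ⇒ {{{{B}}}}   [B ::= { B }]
{{{{B}}}} ⇒ {{{{{B}}}}}   [B ::= { B }]
{{{{{B}}}}} ⇒ {{{{{{B}}}}}}   [B ::= { B }]
{{{{{{B}}}}}} ⇒ {{{{{{{B}}}}}}}   [B ::= { B }]
{{{{{{{B}}}}}}} ⇒ {{{{{{{{B}}}}}}}}   [B ::= { B }]
{{{{{{{{B}}}}}}}} ⇒ {{{{{{{{{B}}}}}}}}}   [B ::= { B }]
{{{{{{{{{B}}}}}}}}} ⇒ {{{{{{{{{{}}}}}}}}}}   [B ::= { }]

B ⇒ {B} ⇒ {{B}} ⇒ {{{B}}} ⇒ {{{{B}}}} ⇒ {{{{{B}}}}} ⇒ {{{{{{B}}}}}} ⇒ {{{{{{{B}}}}}}} ⇒ {{{{{{{{B}}}}}}}} ⇒ {{{{{{{{{B}}}}}}}}} ⇒ {{{{{{{{{{}}}}}}}}}}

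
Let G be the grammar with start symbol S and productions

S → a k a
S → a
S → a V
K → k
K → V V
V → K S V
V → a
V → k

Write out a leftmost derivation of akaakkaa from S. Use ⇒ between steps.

S⇒aV⇒aKSV⇒aVVSV⇒aKSVVSV⇒akSVVSV⇒akaVVVSV⇒akaaVVSV⇒akaakVSV⇒akaakkSV⇒akaakkaV⇒akaakkaa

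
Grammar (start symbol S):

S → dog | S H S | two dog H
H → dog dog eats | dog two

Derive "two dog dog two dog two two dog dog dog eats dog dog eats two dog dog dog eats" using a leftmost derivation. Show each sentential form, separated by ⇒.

S ⇒ S H S ⇒ S H S H S ⇒ two dog H H S H S ⇒ two dog dog two H S H S ⇒ two dog dog two dog two S H S ⇒ two dog dog two dog two two dog H H S ⇒ two dog dog two dog two two dog dog dog eats H S ⇒ two dog dog two dog two two dog dog dog eats dog dog eats S ⇒ two dog dog two dog two two dog dog dog eats dog dog eats two dog H ⇒ two dog dog two dog two two dog dog dog eats dog dog eats two dog dog dog eats

S ⇒ S H S   [S → S H S]
S H S ⇒ S H S H S   [S → S H S]
S H S H S ⇒ two dog H H S H S   [S → two dog H]
two dog H H S H S ⇒ two dog dog two H S H S   [H → dog two]
two dog dog two H S H S ⇒ two dog dog two dog two S H S   [H → dog two]
two dog dog two dog two S H S ⇒ two dog dog two dog two two dog H H S   [S → two dog H]
two dog dog two dog two two dog H H S ⇒ two dog dog two dog two two dog dog dog eats H S   [H → dog dog eats]
two dog dog two dog two two dog dog dog eats H S ⇒ two dog dog two dog two two dog dog dog eats dog dog eats S   [H → dog dog eats]
two dog dog two dog two two dog dog dog eats dog dog eats S ⇒ two dog dog two dog two two dog dog dog eats dog dog eats two dog H   [S → two dog H]
two dog dog two dog two two dog dog dog eats dog dog eats two dog H ⇒ two dog dog two dog two two dog dog dog eats dog dog eats two dog dog dog eats   [H → dog dog eats]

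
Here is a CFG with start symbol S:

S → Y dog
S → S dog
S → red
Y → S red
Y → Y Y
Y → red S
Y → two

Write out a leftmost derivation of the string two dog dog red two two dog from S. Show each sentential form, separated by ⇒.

S ⇒ Y dog ⇒ Y Y dog ⇒ Y Y Y dog ⇒ S red Y Y dog ⇒ S dog red Y Y dog ⇒ Y dog dog red Y Y dog ⇒ two dog dog red Y Y dog ⇒ two dog dog red two Y dog ⇒ two dog dog red two two dog

S ⇒ Y dog   [S → Y dog]
Y dog ⇒ Y Y dog   [Y → Y Y]
Y Y dog ⇒ Y Y Y dog   [Y → Y Y]
Y Y Y dog ⇒ S red Y Y dog   [Y → S red]
S red Y Y dog ⇒ S dog red Y Y dog   [S → S dog]
S dog red Y Y dog ⇒ Y dog dog red Y Y dog   [S → Y dog]
Y dog dog red Y Y dog ⇒ two dog dog red Y Y dog   [Y → two]
two dog dog red Y Y dog ⇒ two dog dog red two Y dog   [Y → two]
two dog dog red two Y dog ⇒ two dog dog red two two dog   [Y → two]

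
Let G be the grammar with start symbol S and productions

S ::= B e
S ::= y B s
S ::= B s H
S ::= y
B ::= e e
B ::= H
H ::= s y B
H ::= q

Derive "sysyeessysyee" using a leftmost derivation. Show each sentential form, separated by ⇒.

S ⇒ BsH   [S ::= B s H]
BsH ⇒ HsH   [B ::= H]
HsH ⇒ syBsH   [H ::= s y B]
syBsH ⇒ syHsH   [B ::= H]
syHsH ⇒ sysyBsH   [H ::= s y B]
sysyBsH ⇒ sysyeesH   [B ::= e e]
sysyeesH ⇒ sysyeessyB   [H ::= s y B]
sysyeessyB ⇒ sysyeessyH   [B ::= H]
sysyeessyH ⇒ sysyeessysyB   [H ::= s y B]
sysyeessysyB ⇒ sysyeessysyee   [B ::= e e]

S⇒BsH⇒HsH⇒syBsH⇒syHsH⇒sysyBsH⇒sysyeesH⇒sysyeessyB⇒sysyeessyH⇒sysyeessysyB⇒sysyeessysyee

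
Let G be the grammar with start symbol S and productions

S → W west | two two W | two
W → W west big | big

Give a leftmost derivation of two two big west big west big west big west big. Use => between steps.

S => two two W   [S → two two W]
two two W => two two W west big   [W → W west big]
two two W west big => two two W west big west big   [W → W west big]
two two W west big west big => two two W west big west big west big   [W → W west big]
two two W west big west big west big => two two W west big west big west big west big   [W → W west big]
two two W west big west big west big west big => two two big west big west big west big west big   [W → big]

S => two two W => two two W west big => two two W west big west big => two two W west big west big west big => two two W west big west big west big west big => two two big west big west big west big west big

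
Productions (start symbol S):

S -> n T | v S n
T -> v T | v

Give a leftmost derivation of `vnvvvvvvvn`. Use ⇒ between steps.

S ⇒ vSn ⇒ vnTn ⇒ vnvTn ⇒ vnvvTn ⇒ vnvvvTn ⇒ vnvvvvTn ⇒ vnvvvvvTn ⇒ vnvvvvvvTn ⇒ vnvvvvvvvn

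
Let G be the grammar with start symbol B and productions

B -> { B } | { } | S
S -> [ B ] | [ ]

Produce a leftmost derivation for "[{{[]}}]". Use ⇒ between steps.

B ⇒ S   [B -> S]
S ⇒ [B]   [S -> [ B ]]
[B] ⇒ [{B}]   [B -> { B }]
[{B}] ⇒ [{{B}}]   [B -> { B }]
[{{B}}] ⇒ [{{S}}]   [B -> S]
[{{S}}] ⇒ [{{[]}}]   [S -> [ ]]

B⇒S⇒[B]⇒[{B}]⇒[{{B}}]⇒[{{S}}]⇒[{{[]}}]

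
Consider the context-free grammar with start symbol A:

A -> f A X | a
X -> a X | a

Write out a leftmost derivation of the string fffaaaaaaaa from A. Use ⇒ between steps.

A ⇒ fAX   [A -> f A X]
fAX ⇒ ffAXX   [A -> f A X]
ffAXX ⇒ fffAXXX   [A -> f A X]
fffAXXX ⇒ fffaXXX   [A -> a]
fffaXXX ⇒ fffaaXXX   [X -> a X]
fffaaXXX ⇒ fffaaaXXX   [X -> a X]
fffaaaXXX ⇒ fffaaaaXXX   [X -> a X]
fffaaaaXXX ⇒ fffaaaaaXX   [X -> a]
fffaaaaaXX ⇒ fffaaaaaaX   [X -> a]
fffaaaaaaX ⇒ fffaaaaaaaX   [X -> a X]
fffaaaaaaaX ⇒ fffaaaaaaaa   [X -> a]

A ⇒ fAX ⇒ ffAXX ⇒ fffAXXX ⇒ fffaXXX ⇒ fffaaXXX ⇒ fffaaaXXX ⇒ fffaaaaXXX ⇒ fffaaaaaXX ⇒ fffaaaaaaX ⇒ fffaaaaaaaX ⇒ fffaaaaaaaa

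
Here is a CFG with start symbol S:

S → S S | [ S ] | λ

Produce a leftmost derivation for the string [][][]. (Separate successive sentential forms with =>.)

S=>SS=>SSS=>SSSS=>[S]SSS=>[]SSS=>[][S]SS=>[][]SS=>[][]SSS=>[][][S]SS=>[][][]SS=>[][][]S=>[][][]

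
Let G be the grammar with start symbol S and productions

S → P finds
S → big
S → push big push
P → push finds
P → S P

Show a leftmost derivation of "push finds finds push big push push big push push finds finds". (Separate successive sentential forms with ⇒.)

S ⇒ P finds   [S → P finds]
P finds ⇒ S P finds   [P → S P]
S P finds ⇒ P finds P finds   [S → P finds]
P finds P finds ⇒ push finds finds P finds   [P → push finds]
push finds finds P finds ⇒ push finds finds S P finds   [P → S P]
push finds finds S P finds ⇒ push finds finds push big push P finds   [S → push big push]
push finds finds push big push P finds ⇒ push finds finds push big push S P finds   [P → S P]
push finds finds push big push S P finds ⇒ push finds finds push big push push big push P finds   [S → push big push]
push finds finds push big push push big push P finds ⇒ push finds finds push big push push big push push finds finds   [P → push finds]

S ⇒ P finds ⇒ S P finds ⇒ P finds P finds ⇒ push finds finds P finds ⇒ push finds finds S P finds ⇒ push finds finds push big push P finds ⇒ push finds finds push big push S P finds ⇒ push finds finds push big push push big push P finds ⇒ push finds finds push big push push big push push finds finds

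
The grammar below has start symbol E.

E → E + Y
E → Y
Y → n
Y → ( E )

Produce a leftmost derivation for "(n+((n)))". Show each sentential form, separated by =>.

E => Y   [E → Y]
Y => (E)   [Y → ( E )]
(E) => (E+Y)   [E → E + Y]
(E+Y) => (Y+Y)   [E → Y]
(Y+Y) => (n+Y)   [Y → n]
(n+Y) => (n+(E))   [Y → ( E )]
(n+(E)) => (n+(Y))   [E → Y]
(n+(Y)) => (n+((E)))   [Y → ( E )]
(n+((E))) => (n+((Y)))   [E → Y]
(n+((Y))) => (n+((n)))   [Y → n]

E=>Y=>(E)=>(E+Y)=>(Y+Y)=>(n+Y)=>(n+(E))=>(n+(Y))=>(n+((E)))=>(n+((Y)))=>(n+((n)))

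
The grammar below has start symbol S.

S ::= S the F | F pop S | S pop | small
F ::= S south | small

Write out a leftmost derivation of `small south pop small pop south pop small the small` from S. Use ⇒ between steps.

S ⇒ F pop S   [S ::= F pop S]
F pop S ⇒ S south pop S   [F ::= S south]
S south pop S ⇒ S pop south pop S   [S ::= S pop]
S pop south pop S ⇒ F pop S pop south pop S   [S ::= F pop S]
F pop S pop south pop S ⇒ S south pop S pop south pop S   [F ::= S south]
S south pop S pop south pop S ⇒ small south pop S pop south pop S   [S ::= small]
small south pop S pop south pop S ⇒ small south pop small pop south pop S   [S ::= small]
small south pop small pop south pop S ⇒ small south pop small pop south pop S the F   [S ::= S the F]
small south pop small pop south pop S the F ⇒ small south pop small pop south pop small the F   [S ::= small]
small south pop small pop south pop small the F ⇒ small south pop small pop south pop small the small   [F ::= small]

S ⇒ F pop S ⇒ S south pop S ⇒ S pop south pop S ⇒ F pop S pop south pop S ⇒ S south pop S pop south pop S ⇒ small south pop S pop south pop S ⇒ small south pop small pop south pop S ⇒ small south pop small pop south pop S the F ⇒ small south pop small pop south pop small the F ⇒ small south pop small pop south pop small the small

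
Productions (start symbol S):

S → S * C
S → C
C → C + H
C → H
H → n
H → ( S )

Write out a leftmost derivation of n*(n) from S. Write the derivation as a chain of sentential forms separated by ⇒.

S ⇒ S*C   [S → S * C]
S*C ⇒ C*C   [S → C]
C*C ⇒ H*C   [C → H]
H*C ⇒ n*C   [H → n]
n*C ⇒ n*H   [C → H]
n*H ⇒ n*(S)   [H → ( S )]
n*(S) ⇒ n*(C)   [S → C]
n*(C) ⇒ n*(H)   [C → H]
n*(H) ⇒ n*(n)   [H → n]

S⇒S*C⇒C*C⇒H*C⇒n*C⇒n*H⇒n*(S)⇒n*(C)⇒n*(H)⇒n*(n)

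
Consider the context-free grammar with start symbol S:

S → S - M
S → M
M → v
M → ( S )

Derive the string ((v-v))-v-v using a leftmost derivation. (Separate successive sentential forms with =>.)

S=>S-M=>S-M-M=>M-M-M=>(S)-M-M=>(M)-M-M=>((S))-M-M=>((S-M))-M-M=>((M-M))-M-M=>((v-M))-M-M=>((v-v))-M-M=>((v-v))-v-M=>((v-v))-v-v

S => S-M   [S → S - M]
S-M => S-M-M   [S → S - M]
S-M-M => M-M-M   [S → M]
M-M-M => (S)-M-M   [M → ( S )]
(S)-M-M => (M)-M-M   [S → M]
(M)-M-M => ((S))-M-M   [M → ( S )]
((S))-M-M => ((S-M))-M-M   [S → S - M]
((S-M))-M-M => ((M-M))-M-M   [S → M]
((M-M))-M-M => ((v-M))-M-M   [M → v]
((v-M))-M-M => ((v-v))-M-M   [M → v]
((v-v))-M-M => ((v-v))-v-M   [M → v]
((v-v))-v-M => ((v-v))-v-v   [M → v]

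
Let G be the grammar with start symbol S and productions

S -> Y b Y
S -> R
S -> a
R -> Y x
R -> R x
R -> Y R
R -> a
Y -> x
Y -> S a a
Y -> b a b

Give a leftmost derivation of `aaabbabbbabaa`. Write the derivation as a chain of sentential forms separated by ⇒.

S ⇒ YbY   [S -> Y b Y]
YbY ⇒ SaabY   [Y -> S a a]
SaabY ⇒ aaabY   [S -> a]
aaabY ⇒ aaabSaa   [Y -> S a a]
aaabSaa ⇒ aaabYbYaa   [S -> Y b Y]
aaabYbYaa ⇒ aaabbabbYaa   [Y -> b a b]
aaabbabbYaa ⇒ aaabbabbbabaa   [Y -> b a b]

S ⇒ YbY ⇒ SaabY ⇒ aaabY ⇒ aaabSaa ⇒ aaabYbYaa ⇒ aaabbabbYaa ⇒ aaabbabbbabaa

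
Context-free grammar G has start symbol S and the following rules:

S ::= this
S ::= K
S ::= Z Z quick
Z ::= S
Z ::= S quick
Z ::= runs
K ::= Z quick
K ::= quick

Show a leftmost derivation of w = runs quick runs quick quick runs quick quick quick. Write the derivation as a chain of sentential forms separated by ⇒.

S ⇒ K ⇒ Z quick ⇒ S quick quick ⇒ Z Z quick quick quick ⇒ S quick Z quick quick quick ⇒ Z Z quick quick Z quick quick quick ⇒ S Z quick quick Z quick quick quick ⇒ K Z quick quick Z quick quick quick ⇒ Z quick Z quick quick Z quick quick quick ⇒ runs quick Z quick quick Z quick quick quick ⇒ runs quick runs quick quick Z quick quick quick ⇒ runs quick runs quick quick runs quick quick quick

S ⇒ K   [S ::= K]
K ⇒ Z quick   [K ::= Z quick]
Z quick ⇒ S quick quick   [Z ::= S quick]
S quick quick ⇒ Z Z quick quick quick   [S ::= Z Z quick]
Z Z quick quick quick ⇒ S quick Z quick quick quick   [Z ::= S quick]
S quick Z quick quick quick ⇒ Z Z quick quick Z quick quick quick   [S ::= Z Z quick]
Z Z quick quick Z quick quick quick ⇒ S Z quick quick Z quick quick quick   [Z ::= S]
S Z quick quick Z quick quick quick ⇒ K Z quick quick Z quick quick quick   [S ::= K]
K Z quick quick Z quick quick quick ⇒ Z quick Z quick quick Z quick quick quick   [K ::= Z quick]
Z quick Z quick quick Z quick quick quick ⇒ runs quick Z quick quick Z quick quick quick   [Z ::= runs]
runs quick Z quick quick Z quick quick quick ⇒ runs quick runs quick quick Z quick quick quick   [Z ::= runs]
runs quick runs quick quick Z quick quick quick ⇒ runs quick runs quick quick runs quick quick quick   [Z ::= runs]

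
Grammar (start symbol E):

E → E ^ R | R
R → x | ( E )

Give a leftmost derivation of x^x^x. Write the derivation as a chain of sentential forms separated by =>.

E => E^R => E^R^R => R^R^R => x^R^R => x^x^R => x^x^x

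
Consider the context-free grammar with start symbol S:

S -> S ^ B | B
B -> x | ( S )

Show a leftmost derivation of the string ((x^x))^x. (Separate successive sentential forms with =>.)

S => S^B => B^B => (S)^B => (B)^B => ((S))^B => ((S^B))^B => ((B^B))^B => ((x^B))^B => ((x^x))^B => ((x^x))^x

S => S^B   [S -> S ^ B]
S^B => B^B   [S -> B]
B^B => (S)^B   [B -> ( S )]
(S)^B => (B)^B   [S -> B]
(B)^B => ((S))^B   [B -> ( S )]
((S))^B => ((S^B))^B   [S -> S ^ B]
((S^B))^B => ((B^B))^B   [S -> B]
((B^B))^B => ((x^B))^B   [B -> x]
((x^B))^B => ((x^x))^B   [B -> x]
((x^x))^B => ((x^x))^x   [B -> x]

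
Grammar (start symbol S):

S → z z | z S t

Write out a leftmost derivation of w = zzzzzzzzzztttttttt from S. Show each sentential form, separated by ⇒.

S⇒zSt⇒zzStt⇒zzzSttt⇒zzzzStttt⇒zzzzzSttttt⇒zzzzzzStttttt⇒zzzzzzzSttttttt⇒zzzzzzzzStttttttt⇒zzzzzzzzzztttttttt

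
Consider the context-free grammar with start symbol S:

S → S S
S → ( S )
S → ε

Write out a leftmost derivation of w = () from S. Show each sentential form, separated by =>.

S=>SS=>SSS=>(S)SS=>()SS=>()S=>()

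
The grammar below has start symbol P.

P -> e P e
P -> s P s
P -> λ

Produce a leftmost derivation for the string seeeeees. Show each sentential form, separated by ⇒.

P ⇒ sPs ⇒ sePes ⇒ seePees ⇒ seeePeees ⇒ seeeeees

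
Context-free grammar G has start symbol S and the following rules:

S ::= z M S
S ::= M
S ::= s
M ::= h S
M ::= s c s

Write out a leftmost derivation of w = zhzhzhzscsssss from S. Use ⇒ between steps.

S ⇒ zMS   [S ::= z M S]
zMS ⇒ zhSS   [M ::= h S]
zhSS ⇒ zhzMSS   [S ::= z M S]
zhzMSS ⇒ zhzhSSS   [M ::= h S]
zhzhSSS ⇒ zhzhzMSSS   [S ::= z M S]
zhzhzMSSS ⇒ zhzhzhSSSS   [M ::= h S]
zhzhzhSSSS ⇒ zhzhzhzMSSSS   [S ::= z M S]
zhzhzhzMSSSS ⇒ zhzhzhzscsSSSS   [M ::= s c s]
zhzhzhzscsSSSS ⇒ zhzhzhzscssSSS   [S ::= s]
zhzhzhzscssSSS ⇒ zhzhzhzscsssSS   [S ::= s]
zhzhzhzscsssSS ⇒ zhzhzhzscssssS   [S ::= s]
zhzhzhzscssssS ⇒ zhzhzhzscsssss   [S ::= s]

S ⇒ zMS ⇒ zhSS ⇒ zhzMSS ⇒ zhzhSSS ⇒ zhzhzMSSS ⇒ zhzhzhSSSS ⇒ zhzhzhzMSSSS ⇒ zhzhzhzscsSSSS ⇒ zhzhzhzscssSSS ⇒ zhzhzhzscsssSS ⇒ zhzhzhzscssssS ⇒ zhzhzhzscsssss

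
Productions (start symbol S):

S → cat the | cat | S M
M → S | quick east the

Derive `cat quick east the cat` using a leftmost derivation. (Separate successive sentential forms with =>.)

S => S M => S M M => cat M M => cat quick east the M => cat quick east the S => cat quick east the cat

S => S M   [S → S M]
S M => S M M   [S → S M]
S M M => cat M M   [S → cat]
cat M M => cat quick east the M   [M → quick east the]
cat quick east the M => cat quick east the S   [M → S]
cat quick east the S => cat quick east the cat   [S → cat]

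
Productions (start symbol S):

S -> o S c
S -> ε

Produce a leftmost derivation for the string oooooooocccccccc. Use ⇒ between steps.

S ⇒ oSc ⇒ ooScc ⇒ oooSccc ⇒ ooooScccc ⇒ oooooSccccc ⇒ ooooooScccccc ⇒ oooooooSccccccc ⇒ ooooooooScccccccc ⇒ oooooooocccccccc

S ⇒ oSc   [S -> o S c]
oSc ⇒ ooScc   [S -> o S c]
ooScc ⇒ oooSccc   [S -> o S c]
oooSccc ⇒ ooooScccc   [S -> o S c]
ooooScccc ⇒ oooooSccccc   [S -> o S c]
oooooSccccc ⇒ ooooooScccccc   [S -> o S c]
ooooooScccccc ⇒ oooooooSccccccc   [S -> o S c]
oooooooSccccccc ⇒ ooooooooScccccccc   [S -> o S c]
ooooooooScccccccc ⇒ oooooooocccccccc   [S -> ε]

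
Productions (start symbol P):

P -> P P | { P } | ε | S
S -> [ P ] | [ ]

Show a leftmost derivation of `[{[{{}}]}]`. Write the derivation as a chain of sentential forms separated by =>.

P => S   [P -> S]
S => [P]   [S -> [ P ]]
[P] => [{P}]   [P -> { P }]
[{P}] => [{PP}]   [P -> P P]
[{PP}] => [{SP}]   [P -> S]
[{SP}] => [{[P]P}]   [S -> [ P ]]
[{[P]P}] => [{[{P}]P}]   [P -> { P }]
[{[{P}]P}] => [{[{{P}}]P}]   [P -> { P }]
[{[{{P}}]P}] => [{[{{}}]P}]   [P -> ε]
[{[{{}}]P}] => [{[{{}}]}]   [P -> ε]

P => S => [P] => [{P}] => [{PP}] => [{SP}] => [{[P]P}] => [{[{P}]P}] => [{[{{P}}]P}] => [{[{{}}]P}] => [{[{{}}]}]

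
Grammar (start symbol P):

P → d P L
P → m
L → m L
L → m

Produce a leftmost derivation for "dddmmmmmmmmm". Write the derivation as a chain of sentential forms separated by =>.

P => dPL => ddPLL => dddPLLL => dddmLLL => dddmmLLL => dddmmmLL => dddmmmmLL => dddmmmmmLL => dddmmmmmmLL => dddmmmmmmmL => dddmmmmmmmmL => dddmmmmmmmmm

P => dPL   [P → d P L]
dPL => ddPLL   [P → d P L]
ddPLL => dddPLLL   [P → d P L]
dddPLLL => dddmLLL   [P → m]
dddmLLL => dddmmLLL   [L → m L]
dddmmLLL => dddmmmLL   [L → m]
dddmmmLL => dddmmmmLL   [L → m L]
dddmmmmLL => dddmmmmmLL   [L → m L]
dddmmmmmLL => dddmmmmmmLL   [L → m L]
dddmmmmmmLL => dddmmmmmmmL   [L → m]
dddmmmmmmmL => dddmmmmmmmmL   [L → m L]
dddmmmmmmmmL => dddmmmmmmmmm   [L → m]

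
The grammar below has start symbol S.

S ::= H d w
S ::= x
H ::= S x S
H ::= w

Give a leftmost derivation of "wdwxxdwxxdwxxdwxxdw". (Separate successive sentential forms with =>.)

S=>Hdw=>SxSdw=>HdwxSdw=>SxSdwxSdw=>HdwxSdwxSdw=>SxSdwxSdwxSdw=>HdwxSdwxSdwxSdw=>SxSdwxSdwxSdwxSdw=>HdwxSdwxSdwxSdwxSdw=>wdwxSdwxSdwxSdwxSdw=>wdwxxdwxSdwxSdwxSdw=>wdwxxdwxxdwxSdwxSdw=>wdwxxdwxxdwxxdwxSdw=>wdwxxdwxxdwxxdwxxdw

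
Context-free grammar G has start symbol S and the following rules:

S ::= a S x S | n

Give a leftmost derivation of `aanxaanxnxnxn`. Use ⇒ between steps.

S ⇒ aSxS   [S ::= a S x S]
aSxS ⇒ aaSxSxS   [S ::= a S x S]
aaSxSxS ⇒ aanxSxS   [S ::= n]
aanxSxS ⇒ aanxaSxSxS   [S ::= a S x S]
aanxaSxSxS ⇒ aanxaaSxSxSxS   [S ::= a S x S]
aanxaaSxSxSxS ⇒ aanxaanxSxSxS   [S ::= n]
aanxaanxSxSxS ⇒ aanxaanxnxSxS   [S ::= n]
aanxaanxnxSxS ⇒ aanxaanxnxnxS   [S ::= n]
aanxaanxnxnxS ⇒ aanxaanxnxnxn   [S ::= n]

S⇒aSxS⇒aaSxSxS⇒aanxSxS⇒aanxaSxSxS⇒aanxaaSxSxSxS⇒aanxaanxSxSxS⇒aanxaanxnxSxS⇒aanxaanxnxnxS⇒aanxaanxnxnxn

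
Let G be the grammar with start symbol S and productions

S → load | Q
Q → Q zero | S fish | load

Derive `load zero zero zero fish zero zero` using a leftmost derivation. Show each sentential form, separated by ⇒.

S ⇒ Q   [S → Q]
Q ⇒ Q zero   [Q → Q zero]
Q zero ⇒ Q zero zero   [Q → Q zero]
Q zero zero ⇒ S fish zero zero   [Q → S fish]
S fish zero zero ⇒ Q fish zero zero   [S → Q]
Q fish zero zero ⇒ Q zero fish zero zero   [Q → Q zero]
Q zero fish zero zero ⇒ Q zero zero fish zero zero   [Q → Q zero]
Q zero zero fish zero zero ⇒ Q zero zero zero fish zero zero   [Q → Q zero]
Q zero zero zero fish zero zero ⇒ load zero zero zero fish zero zero   [Q → load]

S ⇒ Q ⇒ Q zero ⇒ Q zero zero ⇒ S fish zero zero ⇒ Q fish zero zero ⇒ Q zero fish zero zero ⇒ Q zero zero fish zero zero ⇒ Q zero zero zero fish zero zero ⇒ load zero zero zero fish zero zero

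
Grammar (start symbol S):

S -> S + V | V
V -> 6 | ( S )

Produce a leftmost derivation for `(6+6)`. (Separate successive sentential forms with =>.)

S => V => (S) => (S+V) => (V+V) => (6+V) => (6+6)

S => V   [S -> V]
V => (S)   [V -> ( S )]
(S) => (S+V)   [S -> S + V]
(S+V) => (V+V)   [S -> V]
(V+V) => (6+V)   [V -> 6]
(6+V) => (6+6)   [V -> 6]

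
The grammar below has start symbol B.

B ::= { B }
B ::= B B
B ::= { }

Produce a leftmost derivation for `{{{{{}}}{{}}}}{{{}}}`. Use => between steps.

B => BB   [B ::= B B]
BB => {B}B   [B ::= { B }]
{B}B => {{B}}B   [B ::= { B }]
{{B}}B => {{BB}}B   [B ::= B B]
{{BB}}B => {{{B}B}}B   [B ::= { B }]
{{{B}B}}B => {{{{B}}B}}B   [B ::= { B }]
{{{{B}}B}}B => {{{{{}}}B}}B   [B ::= { }]
{{{{{}}}B}}B => {{{{{}}}{B}}}B   [B ::= { B }]
{{{{{}}}{B}}}B => {{{{{}}}{{}}}}B   [B ::= { }]
{{{{{}}}{{}}}}B => {{{{{}}}{{}}}}{B}   [B ::= { B }]
{{{{{}}}{{}}}}{B} => {{{{{}}}{{}}}}{{B}}   [B ::= { B }]
{{{{{}}}{{}}}}{{B}} => {{{{{}}}{{}}}}{{{}}}   [B ::= { }]

B => BB => {B}B => {{B}}B => {{BB}}B => {{{B}B}}B => {{{{B}}B}}B => {{{{{}}}B}}B => {{{{{}}}{B}}}B => {{{{{}}}{{}}}}B => {{{{{}}}{{}}}}{B} => {{{{{}}}{{}}}}{{B}} => {{{{{}}}{{}}}}{{{}}}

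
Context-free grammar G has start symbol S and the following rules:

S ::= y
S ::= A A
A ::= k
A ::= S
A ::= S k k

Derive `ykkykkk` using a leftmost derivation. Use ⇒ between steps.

S ⇒ AA   [S ::= A A]
AA ⇒ SkkA   [A ::= S k k]
SkkA ⇒ AAkkA   [S ::= A A]
AAkkA ⇒ SkkAkkA   [A ::= S k k]
SkkAkkA ⇒ ykkAkkA   [S ::= y]
ykkAkkA ⇒ ykkSkkA   [A ::= S]
ykkSkkA ⇒ ykkykkA   [S ::= y]
ykkykkA ⇒ ykkykkk   [A ::= k]

S⇒AA⇒SkkA⇒AAkkA⇒SkkAkkA⇒ykkAkkA⇒ykkSkkA⇒ykkykkA⇒ykkykkk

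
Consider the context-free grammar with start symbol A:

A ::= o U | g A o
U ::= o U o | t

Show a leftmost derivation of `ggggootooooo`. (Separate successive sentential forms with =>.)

A=>gAo=>ggAoo=>gggAooo=>ggggAoooo=>ggggoUoooo=>ggggooUooooo=>ggggootooooo

A => gAo   [A ::= g A o]
gAo => ggAoo   [A ::= g A o]
ggAoo => gggAooo   [A ::= g A o]
gggAooo => ggggAoooo   [A ::= g A o]
ggggAoooo => ggggoUoooo   [A ::= o U]
ggggoUoooo => ggggooUooooo   [U ::= o U o]
ggggooUooooo => ggggootooooo   [U ::= t]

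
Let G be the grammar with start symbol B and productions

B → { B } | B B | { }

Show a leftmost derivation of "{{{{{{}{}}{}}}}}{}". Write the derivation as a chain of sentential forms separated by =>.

B => BB => {B}B => {{B}}B => {{{B}}}B => {{{{B}}}}B => {{{{BB}}}}B => {{{{{B}B}}}}B => {{{{{BB}B}}}}B => {{{{{{}B}B}}}}B => {{{{{{}{}}B}}}}B => {{{{{{}{}}{}}}}}B => {{{{{{}{}}{}}}}}{}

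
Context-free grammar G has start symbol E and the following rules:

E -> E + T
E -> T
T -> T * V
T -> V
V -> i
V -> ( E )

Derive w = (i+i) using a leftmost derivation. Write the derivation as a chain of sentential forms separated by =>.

E=>T=>V=>(E)=>(E+T)=>(T+T)=>(V+T)=>(i+T)=>(i+V)=>(i+i)

E => T   [E -> T]
T => V   [T -> V]
V => (E)   [V -> ( E )]
(E) => (E+T)   [E -> E + T]
(E+T) => (T+T)   [E -> T]
(T+T) => (V+T)   [T -> V]
(V+T) => (i+T)   [V -> i]
(i+T) => (i+V)   [T -> V]
(i+V) => (i+i)   [V -> i]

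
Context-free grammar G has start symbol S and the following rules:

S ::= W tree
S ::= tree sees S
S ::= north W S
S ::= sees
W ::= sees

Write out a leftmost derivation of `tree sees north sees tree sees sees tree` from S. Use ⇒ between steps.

S ⇒ tree sees S   [S ::= tree sees S]
tree sees S ⇒ tree sees north W S   [S ::= north W S]
tree sees north W S ⇒ tree sees north sees S   [W ::= sees]
tree sees north sees S ⇒ tree sees north sees tree sees S   [S ::= tree sees S]
tree sees north sees tree sees S ⇒ tree sees north sees tree sees W tree   [S ::= W tree]
tree sees north sees tree sees W tree ⇒ tree sees north sees tree sees sees tree   [W ::= sees]

S ⇒ tree sees S ⇒ tree sees north W S ⇒ tree sees north sees S ⇒ tree sees north sees tree sees S ⇒ tree sees north sees tree sees W tree ⇒ tree sees north sees tree sees sees tree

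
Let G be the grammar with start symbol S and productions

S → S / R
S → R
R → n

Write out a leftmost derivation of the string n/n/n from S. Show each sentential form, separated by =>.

S=>S/R=>S/R/R=>R/R/R=>n/R/R=>n/n/R=>n/n/n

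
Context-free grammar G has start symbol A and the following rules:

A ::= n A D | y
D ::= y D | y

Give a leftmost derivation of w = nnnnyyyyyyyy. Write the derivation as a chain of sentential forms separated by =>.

A => nAD   [A ::= n A D]
nAD => nnADD   [A ::= n A D]
nnADD => nnnADDD   [A ::= n A D]
nnnADDD => nnnnADDDD   [A ::= n A D]
nnnnADDDD => nnnnyDDDD   [A ::= y]
nnnnyDDDD => nnnnyyDDDD   [D ::= y D]
nnnnyyDDDD => nnnnyyyDDDD   [D ::= y D]
nnnnyyyDDDD => nnnnyyyyDDD   [D ::= y]
nnnnyyyyDDD => nnnnyyyyyDDD   [D ::= y D]
nnnnyyyyyDDD => nnnnyyyyyyDD   [D ::= y]
nnnnyyyyyyDD => nnnnyyyyyyyD   [D ::= y]
nnnnyyyyyyyD => nnnnyyyyyyyy   [D ::= y]

A => nAD => nnADD => nnnADDD => nnnnADDDD => nnnnyDDDD => nnnnyyDDDD => nnnnyyyDDDD => nnnnyyyyDDD => nnnnyyyyyDDD => nnnnyyyyyyDD => nnnnyyyyyyyD => nnnnyyyyyyyy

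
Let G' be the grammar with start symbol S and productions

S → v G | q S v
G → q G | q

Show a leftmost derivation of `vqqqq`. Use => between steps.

S => vG => vqG => vqqG => vqqqG => vqqqq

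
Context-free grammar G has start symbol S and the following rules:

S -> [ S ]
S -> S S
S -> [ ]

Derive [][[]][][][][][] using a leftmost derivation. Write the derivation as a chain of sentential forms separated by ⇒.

S ⇒ SS   [S -> S S]
SS ⇒ SSS   [S -> S S]
SSS ⇒ []SS   [S -> [ ]]
[]SS ⇒ []SSS   [S -> S S]
[]SSS ⇒ []SSSS   [S -> S S]
[]SSSS ⇒ []SSSSS   [S -> S S]
[]SSSSS ⇒ []SSSSSS   [S -> S S]
[]SSSSSS ⇒ [][S]SSSSS   [S -> [ S ]]
[][S]SSSSS ⇒ [][[]]SSSSS   [S -> [ ]]
[][[]]SSSSS ⇒ [][[]][]SSSS   [S -> [ ]]
[][[]][]SSSS ⇒ [][[]][][]SSS   [S -> [ ]]
[][[]][][]SSS ⇒ [][[]][][][]SS   [S -> [ ]]
[][[]][][][]SS ⇒ [][[]][][][][]S   [S -> [ ]]
[][[]][][][][]S ⇒ [][[]][][][][][]   [S -> [ ]]

S ⇒ SS ⇒ SSS ⇒ []SS ⇒ []SSS ⇒ []SSSS ⇒ []SSSSS ⇒ []SSSSSS ⇒ [][S]SSSSS ⇒ [][[]]SSSSS ⇒ [][[]][]SSSS ⇒ [][[]][][]SSS ⇒ [][[]][][][]SS ⇒ [][[]][][][][]S ⇒ [][[]][][][][][]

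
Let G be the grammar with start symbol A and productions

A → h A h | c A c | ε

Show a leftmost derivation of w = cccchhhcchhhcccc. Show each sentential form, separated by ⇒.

A ⇒ cAc ⇒ ccAcc ⇒ cccAccc ⇒ ccccAcccc ⇒ cccchAhcccc ⇒ cccchhAhhcccc ⇒ cccchhhAhhhcccc ⇒ cccchhhcAchhhcccc ⇒ cccchhhcchhhcccc

A ⇒ cAc   [A → c A c]
cAc ⇒ ccAcc   [A → c A c]
ccAcc ⇒ cccAccc   [A → c A c]
cccAccc ⇒ ccccAcccc   [A → c A c]
ccccAcccc ⇒ cccchAhcccc   [A → h A h]
cccchAhcccc ⇒ cccchhAhhcccc   [A → h A h]
cccchhAhhcccc ⇒ cccchhhAhhhcccc   [A → h A h]
cccchhhAhhhcccc ⇒ cccchhhcAchhhcccc   [A → c A c]
cccchhhcAchhhcccc ⇒ cccchhhcchhhcccc   [A → ε]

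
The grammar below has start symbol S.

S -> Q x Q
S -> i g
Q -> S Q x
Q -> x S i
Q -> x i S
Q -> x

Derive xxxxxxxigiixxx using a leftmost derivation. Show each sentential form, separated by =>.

S => QxQ   [S -> Q x Q]
QxQ => SQxxQ   [Q -> S Q x]
SQxxQ => QxQQxxQ   [S -> Q x Q]
QxQQxxQ => xxQQxxQ   [Q -> x]
xxQQxxQ => xxxQxxQ   [Q -> x]
xxxQxxQ => xxxxSixxQ   [Q -> x S i]
xxxxSixxQ => xxxxQxQixxQ   [S -> Q x Q]
xxxxQxQixxQ => xxxxxxQixxQ   [Q -> x]
xxxxxxQixxQ => xxxxxxxSiixxQ   [Q -> x S i]
xxxxxxxSiixxQ => xxxxxxxigiixxQ   [S -> i g]
xxxxxxxigiixxQ => xxxxxxxigiixxx   [Q -> x]

S=>QxQ=>SQxxQ=>QxQQxxQ=>xxQQxxQ=>xxxQxxQ=>xxxxSixxQ=>xxxxQxQixxQ=>xxxxxxQixxQ=>xxxxxxxSiixxQ=>xxxxxxxigiixxQ=>xxxxxxxigiixxx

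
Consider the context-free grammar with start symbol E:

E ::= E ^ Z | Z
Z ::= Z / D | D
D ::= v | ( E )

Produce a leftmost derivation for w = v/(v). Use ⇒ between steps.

E ⇒ Z ⇒ Z/D ⇒ D/D ⇒ v/D ⇒ v/(E) ⇒ v/(Z) ⇒ v/(D) ⇒ v/(v)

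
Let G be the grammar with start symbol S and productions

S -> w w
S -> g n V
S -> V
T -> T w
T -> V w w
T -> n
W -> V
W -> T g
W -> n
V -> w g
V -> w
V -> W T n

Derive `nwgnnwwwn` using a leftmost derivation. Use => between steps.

S => V => WTn => nTn => nTwn => nVwwwn => nWTnwwwn => nVTnwwwn => nwgTnwwwn => nwgnnwwwn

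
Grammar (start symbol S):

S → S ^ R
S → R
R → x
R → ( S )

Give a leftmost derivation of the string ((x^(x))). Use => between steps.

S => R => (S) => (R) => ((S)) => ((S^R)) => ((R^R)) => ((x^R)) => ((x^(S))) => ((x^(R))) => ((x^(x)))

S => R   [S → R]
R => (S)   [R → ( S )]
(S) => (R)   [S → R]
(R) => ((S))   [R → ( S )]
((S)) => ((S^R))   [S → S ^ R]
((S^R)) => ((R^R))   [S → R]
((R^R)) => ((x^R))   [R → x]
((x^R)) => ((x^(S)))   [R → ( S )]
((x^(S))) => ((x^(R)))   [S → R]
((x^(R))) => ((x^(x)))   [R → x]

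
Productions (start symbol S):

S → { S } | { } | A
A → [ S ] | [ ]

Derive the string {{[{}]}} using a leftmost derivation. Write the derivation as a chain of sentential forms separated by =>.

S=>{S}=>{{S}}=>{{A}}=>{{[S]}}=>{{[{}]}}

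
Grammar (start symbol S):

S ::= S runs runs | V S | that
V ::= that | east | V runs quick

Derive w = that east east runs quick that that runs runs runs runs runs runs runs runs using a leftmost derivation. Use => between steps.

S => S runs runs => S runs runs runs runs => V S runs runs runs runs => that S runs runs runs runs => that S runs runs runs runs runs runs => that V S runs runs runs runs runs runs => that east S runs runs runs runs runs runs => that east V S runs runs runs runs runs runs => that east V runs quick S runs runs runs runs runs runs => that east east runs quick S runs runs runs runs runs runs => that east east runs quick S runs runs runs runs runs runs runs runs => that east east runs quick V S runs runs runs runs runs runs runs runs => that east east runs quick that S runs runs runs runs runs runs runs runs => that east east runs quick that that runs runs runs runs runs runs runs runs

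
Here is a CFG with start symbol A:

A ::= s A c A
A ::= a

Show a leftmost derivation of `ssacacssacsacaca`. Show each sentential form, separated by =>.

A => sAcA   [A ::= s A c A]
sAcA => ssAcAcA   [A ::= s A c A]
ssAcAcA => ssacAcA   [A ::= a]
ssacAcA => ssacacA   [A ::= a]
ssacacA => ssacacsAcA   [A ::= s A c A]
ssacacsAcA => ssacacssAcAcA   [A ::= s A c A]
ssacacssAcAcA => ssacacssacAcA   [A ::= a]
ssacacssacAcA => ssacacssacsAcAcA   [A ::= s A c A]
ssacacssacsAcAcA => ssacacssacsacAcA   [A ::= a]
ssacacssacsacAcA => ssacacssacsacacA   [A ::= a]
ssacacssacsacacA => ssacacssacsacaca   [A ::= a]

A => sAcA => ssAcAcA => ssacAcA => ssacacA => ssacacsAcA => ssacacssAcAcA => ssacacssacAcA => ssacacssacsAcAcA => ssacacssacsacAcA => ssacacssacsacacA => ssacacssacsacaca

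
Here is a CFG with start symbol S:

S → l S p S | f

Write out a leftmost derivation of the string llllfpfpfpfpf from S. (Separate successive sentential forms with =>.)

S => lSpS   [S → l S p S]
lSpS => llSpSpS   [S → l S p S]
llSpSpS => lllSpSpSpS   [S → l S p S]
lllSpSpSpS => llllSpSpSpSpS   [S → l S p S]
llllSpSpSpSpS => llllfpSpSpSpS   [S → f]
llllfpSpSpSpS => llllfpfpSpSpS   [S → f]
llllfpfpSpSpS => llllfpfpfpSpS   [S → f]
llllfpfpfpSpS => llllfpfpfpfpS   [S → f]
llllfpfpfpfpS => llllfpfpfpfpf   [S → f]

S => lSpS => llSpSpS => lllSpSpSpS => llllSpSpSpSpS => llllfpSpSpSpS => llllfpfpSpSpS => llllfpfpfpSpS => llllfpfpfpfpS => llllfpfpfpfpf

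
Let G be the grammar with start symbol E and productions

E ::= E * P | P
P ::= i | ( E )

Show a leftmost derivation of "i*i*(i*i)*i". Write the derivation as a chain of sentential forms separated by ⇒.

E ⇒ E*P ⇒ E*P*P ⇒ E*P*P*P ⇒ P*P*P*P ⇒ i*P*P*P ⇒ i*i*P*P ⇒ i*i*(E)*P ⇒ i*i*(E*P)*P ⇒ i*i*(P*P)*P ⇒ i*i*(i*P)*P ⇒ i*i*(i*i)*P ⇒ i*i*(i*i)*i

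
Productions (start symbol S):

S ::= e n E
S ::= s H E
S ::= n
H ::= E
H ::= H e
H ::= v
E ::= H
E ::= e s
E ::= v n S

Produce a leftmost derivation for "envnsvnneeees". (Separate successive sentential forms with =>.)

S => enE   [S ::= e n E]
enE => envnS   [E ::= v n S]
envnS => envnsHE   [S ::= s H E]
envnsHE => envnsHeE   [H ::= H e]
envnsHeE => envnsHeeE   [H ::= H e]
envnsHeeE => envnsHeeeE   [H ::= H e]
envnsHeeeE => envnsEeeeE   [H ::= E]
envnsEeeeE => envnsvnSeeeE   [E ::= v n S]
envnsvnSeeeE => envnsvnneeeE   [S ::= n]
envnsvnneeeE => envnsvnneeees   [E ::= e s]

S => enE => envnS => envnsHE => envnsHeE => envnsHeeE => envnsHeeeE => envnsEeeeE => envnsvnSeeeE => envnsvnneeeE => envnsvnneeees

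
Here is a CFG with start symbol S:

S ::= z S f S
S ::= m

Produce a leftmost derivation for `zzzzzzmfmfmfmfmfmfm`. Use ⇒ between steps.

S ⇒ zSfS   [S ::= z S f S]
zSfS ⇒ zzSfSfS   [S ::= z S f S]
zzSfSfS ⇒ zzzSfSfSfS   [S ::= z S f S]
zzzSfSfSfS ⇒ zzzzSfSfSfSfS   [S ::= z S f S]
zzzzSfSfSfSfS ⇒ zzzzzSfSfSfSfSfS   [S ::= z S f S]
zzzzzSfSfSfSfSfS ⇒ zzzzzzSfSfSfSfSfSfS   [S ::= z S f S]
zzzzzzSfSfSfSfSfSfS ⇒ zzzzzzmfSfSfSfSfSfS   [S ::= m]
zzzzzzmfSfSfSfSfSfS ⇒ zzzzzzmfmfSfSfSfSfS   [S ::= m]
zzzzzzmfmfSfSfSfSfS ⇒ zzzzzzmfmfmfSfSfSfS   [S ::= m]
zzzzzzmfmfmfSfSfSfS ⇒ zzzzzzmfmfmfmfSfSfS   [S ::= m]
zzzzzzmfmfmfmfSfSfS ⇒ zzzzzzmfmfmfmfmfSfS   [S ::= m]
zzzzzzmfmfmfmfmfSfS ⇒ zzzzzzmfmfmfmfmfmfS   [S ::= m]
zzzzzzmfmfmfmfmfmfS ⇒ zzzzzzmfmfmfmfmfmfm   [S ::= m]

S⇒zSfS⇒zzSfSfS⇒zzzSfSfSfS⇒zzzzSfSfSfSfS⇒zzzzzSfSfSfSfSfS⇒zzzzzzSfSfSfSfSfSfS⇒zzzzzzmfSfSfSfSfSfS⇒zzzzzzmfmfSfSfSfSfS⇒zzzzzzmfmfmfSfSfSfS⇒zzzzzzmfmfmfmfSfSfS⇒zzzzzzmfmfmfmfmfSfS⇒zzzzzzmfmfmfmfmfmfS⇒zzzzzzmfmfmfmfmfmfm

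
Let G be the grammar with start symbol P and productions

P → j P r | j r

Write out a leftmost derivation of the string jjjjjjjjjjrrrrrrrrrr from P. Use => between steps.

P => jPr => jjPrr => jjjPrrr => jjjjPrrrr => jjjjjPrrrrr => jjjjjjPrrrrrr => jjjjjjjPrrrrrrr => jjjjjjjjPrrrrrrrr => jjjjjjjjjPrrrrrrrrr => jjjjjjjjjjrrrrrrrrrr

P => jPr   [P → j P r]
jPr => jjPrr   [P → j P r]
jjPrr => jjjPrrr   [P → j P r]
jjjPrrr => jjjjPrrrr   [P → j P r]
jjjjPrrrr => jjjjjPrrrrr   [P → j P r]
jjjjjPrrrrr => jjjjjjPrrrrrr   [P → j P r]
jjjjjjPrrrrrr => jjjjjjjPrrrrrrr   [P → j P r]
jjjjjjjPrrrrrrr => jjjjjjjjPrrrrrrrr   [P → j P r]
jjjjjjjjPrrrrrrrr => jjjjjjjjjPrrrrrrrrr   [P → j P r]
jjjjjjjjjPrrrrrrrrr => jjjjjjjjjjrrrrrrrrrr   [P → j r]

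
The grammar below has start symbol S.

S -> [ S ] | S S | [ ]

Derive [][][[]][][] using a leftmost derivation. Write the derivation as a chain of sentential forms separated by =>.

S => SS   [S -> S S]
SS => SSS   [S -> S S]
SSS => SSSS   [S -> S S]
SSSS => []SSS   [S -> [ ]]
[]SSS => [][]SS   [S -> [ ]]
[][]SS => [][]SSS   [S -> S S]
[][]SSS => [][][S]SS   [S -> [ S ]]
[][][S]SS => [][][[]]SS   [S -> [ ]]
[][][[]]SS => [][][[]][]S   [S -> [ ]]
[][][[]][]S => [][][[]][][]   [S -> [ ]]

S => SS => SSS => SSSS => []SSS => [][]SS => [][]SSS => [][][S]SS => [][][[]]SS => [][][[]][]S => [][][[]][][]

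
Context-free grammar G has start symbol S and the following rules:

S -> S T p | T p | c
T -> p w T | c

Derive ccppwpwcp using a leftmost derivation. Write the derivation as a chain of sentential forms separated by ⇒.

S ⇒ STp   [S -> S T p]
STp ⇒ STpTp   [S -> S T p]
STpTp ⇒ cTpTp   [S -> c]
cTpTp ⇒ ccpTp   [T -> c]
ccpTp ⇒ ccppwTp   [T -> p w T]
ccppwTp ⇒ ccppwpwTp   [T -> p w T]
ccppwpwTp ⇒ ccppwpwcp   [T -> c]

S ⇒ STp ⇒ STpTp ⇒ cTpTp ⇒ ccpTp ⇒ ccppwTp ⇒ ccppwpwTp ⇒ ccppwpwcp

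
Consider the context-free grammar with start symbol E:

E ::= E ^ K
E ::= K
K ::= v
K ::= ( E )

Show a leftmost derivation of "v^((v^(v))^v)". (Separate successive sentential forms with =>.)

E => E^K   [E ::= E ^ K]
E^K => K^K   [E ::= K]
K^K => v^K   [K ::= v]
v^K => v^(E)   [K ::= ( E )]
v^(E) => v^(E^K)   [E ::= E ^ K]
v^(E^K) => v^(K^K)   [E ::= K]
v^(K^K) => v^((E)^K)   [K ::= ( E )]
v^((E)^K) => v^((E^K)^K)   [E ::= E ^ K]
v^((E^K)^K) => v^((K^K)^K)   [E ::= K]
v^((K^K)^K) => v^((v^K)^K)   [K ::= v]
v^((v^K)^K) => v^((v^(E))^K)   [K ::= ( E )]
v^((v^(E))^K) => v^((v^(K))^K)   [E ::= K]
v^((v^(K))^K) => v^((v^(v))^K)   [K ::= v]
v^((v^(v))^K) => v^((v^(v))^v)   [K ::= v]

E => E^K => K^K => v^K => v^(E) => v^(E^K) => v^(K^K) => v^((E)^K) => v^((E^K)^K) => v^((K^K)^K) => v^((v^K)^K) => v^((v^(E))^K) => v^((v^(K))^K) => v^((v^(v))^K) => v^((v^(v))^v)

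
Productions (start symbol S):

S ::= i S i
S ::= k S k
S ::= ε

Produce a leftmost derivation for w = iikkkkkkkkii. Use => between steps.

S => iSi => iiSii => iikSkii => iikkSkkii => iikkkSkkkii => iikkkkSkkkkii => iikkkkkkkkii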